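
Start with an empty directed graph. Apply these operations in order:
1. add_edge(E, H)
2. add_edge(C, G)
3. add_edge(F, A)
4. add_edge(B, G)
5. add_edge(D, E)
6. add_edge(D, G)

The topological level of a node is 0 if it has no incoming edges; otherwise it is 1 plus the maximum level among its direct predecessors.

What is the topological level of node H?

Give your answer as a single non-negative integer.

Op 1: add_edge(E, H). Edges now: 1
Op 2: add_edge(C, G). Edges now: 2
Op 3: add_edge(F, A). Edges now: 3
Op 4: add_edge(B, G). Edges now: 4
Op 5: add_edge(D, E). Edges now: 5
Op 6: add_edge(D, G). Edges now: 6
Compute levels (Kahn BFS):
  sources (in-degree 0): B, C, D, F
  process B: level=0
    B->G: in-degree(G)=2, level(G)>=1
  process C: level=0
    C->G: in-degree(G)=1, level(G)>=1
  process D: level=0
    D->E: in-degree(E)=0, level(E)=1, enqueue
    D->G: in-degree(G)=0, level(G)=1, enqueue
  process F: level=0
    F->A: in-degree(A)=0, level(A)=1, enqueue
  process E: level=1
    E->H: in-degree(H)=0, level(H)=2, enqueue
  process G: level=1
  process A: level=1
  process H: level=2
All levels: A:1, B:0, C:0, D:0, E:1, F:0, G:1, H:2
level(H) = 2

Answer: 2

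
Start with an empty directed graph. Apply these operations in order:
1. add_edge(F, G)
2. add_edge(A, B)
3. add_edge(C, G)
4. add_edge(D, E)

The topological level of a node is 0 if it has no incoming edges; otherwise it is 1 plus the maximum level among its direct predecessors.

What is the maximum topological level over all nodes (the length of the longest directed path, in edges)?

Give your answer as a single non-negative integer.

Answer: 1

Derivation:
Op 1: add_edge(F, G). Edges now: 1
Op 2: add_edge(A, B). Edges now: 2
Op 3: add_edge(C, G). Edges now: 3
Op 4: add_edge(D, E). Edges now: 4
Compute levels (Kahn BFS):
  sources (in-degree 0): A, C, D, F
  process A: level=0
    A->B: in-degree(B)=0, level(B)=1, enqueue
  process C: level=0
    C->G: in-degree(G)=1, level(G)>=1
  process D: level=0
    D->E: in-degree(E)=0, level(E)=1, enqueue
  process F: level=0
    F->G: in-degree(G)=0, level(G)=1, enqueue
  process B: level=1
  process E: level=1
  process G: level=1
All levels: A:0, B:1, C:0, D:0, E:1, F:0, G:1
max level = 1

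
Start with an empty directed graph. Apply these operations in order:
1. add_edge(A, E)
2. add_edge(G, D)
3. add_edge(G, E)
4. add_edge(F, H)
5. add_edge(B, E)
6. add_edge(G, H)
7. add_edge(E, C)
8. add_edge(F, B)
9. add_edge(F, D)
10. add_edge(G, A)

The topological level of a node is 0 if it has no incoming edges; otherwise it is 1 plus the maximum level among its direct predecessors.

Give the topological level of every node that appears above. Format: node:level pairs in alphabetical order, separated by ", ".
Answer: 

Answer: A:1, B:1, C:3, D:1, E:2, F:0, G:0, H:1

Derivation:
Op 1: add_edge(A, E). Edges now: 1
Op 2: add_edge(G, D). Edges now: 2
Op 3: add_edge(G, E). Edges now: 3
Op 4: add_edge(F, H). Edges now: 4
Op 5: add_edge(B, E). Edges now: 5
Op 6: add_edge(G, H). Edges now: 6
Op 7: add_edge(E, C). Edges now: 7
Op 8: add_edge(F, B). Edges now: 8
Op 9: add_edge(F, D). Edges now: 9
Op 10: add_edge(G, A). Edges now: 10
Compute levels (Kahn BFS):
  sources (in-degree 0): F, G
  process F: level=0
    F->B: in-degree(B)=0, level(B)=1, enqueue
    F->D: in-degree(D)=1, level(D)>=1
    F->H: in-degree(H)=1, level(H)>=1
  process G: level=0
    G->A: in-degree(A)=0, level(A)=1, enqueue
    G->D: in-degree(D)=0, level(D)=1, enqueue
    G->E: in-degree(E)=2, level(E)>=1
    G->H: in-degree(H)=0, level(H)=1, enqueue
  process B: level=1
    B->E: in-degree(E)=1, level(E)>=2
  process A: level=1
    A->E: in-degree(E)=0, level(E)=2, enqueue
  process D: level=1
  process H: level=1
  process E: level=2
    E->C: in-degree(C)=0, level(C)=3, enqueue
  process C: level=3
All levels: A:1, B:1, C:3, D:1, E:2, F:0, G:0, H:1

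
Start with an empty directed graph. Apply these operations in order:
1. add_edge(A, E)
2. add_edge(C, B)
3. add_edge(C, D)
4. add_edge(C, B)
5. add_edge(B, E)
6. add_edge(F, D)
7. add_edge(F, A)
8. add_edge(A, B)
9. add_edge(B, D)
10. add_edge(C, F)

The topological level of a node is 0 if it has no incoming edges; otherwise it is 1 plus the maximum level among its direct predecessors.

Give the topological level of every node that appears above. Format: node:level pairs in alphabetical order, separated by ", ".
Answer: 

Op 1: add_edge(A, E). Edges now: 1
Op 2: add_edge(C, B). Edges now: 2
Op 3: add_edge(C, D). Edges now: 3
Op 4: add_edge(C, B) (duplicate, no change). Edges now: 3
Op 5: add_edge(B, E). Edges now: 4
Op 6: add_edge(F, D). Edges now: 5
Op 7: add_edge(F, A). Edges now: 6
Op 8: add_edge(A, B). Edges now: 7
Op 9: add_edge(B, D). Edges now: 8
Op 10: add_edge(C, F). Edges now: 9
Compute levels (Kahn BFS):
  sources (in-degree 0): C
  process C: level=0
    C->B: in-degree(B)=1, level(B)>=1
    C->D: in-degree(D)=2, level(D)>=1
    C->F: in-degree(F)=0, level(F)=1, enqueue
  process F: level=1
    F->A: in-degree(A)=0, level(A)=2, enqueue
    F->D: in-degree(D)=1, level(D)>=2
  process A: level=2
    A->B: in-degree(B)=0, level(B)=3, enqueue
    A->E: in-degree(E)=1, level(E)>=3
  process B: level=3
    B->D: in-degree(D)=0, level(D)=4, enqueue
    B->E: in-degree(E)=0, level(E)=4, enqueue
  process D: level=4
  process E: level=4
All levels: A:2, B:3, C:0, D:4, E:4, F:1

Answer: A:2, B:3, C:0, D:4, E:4, F:1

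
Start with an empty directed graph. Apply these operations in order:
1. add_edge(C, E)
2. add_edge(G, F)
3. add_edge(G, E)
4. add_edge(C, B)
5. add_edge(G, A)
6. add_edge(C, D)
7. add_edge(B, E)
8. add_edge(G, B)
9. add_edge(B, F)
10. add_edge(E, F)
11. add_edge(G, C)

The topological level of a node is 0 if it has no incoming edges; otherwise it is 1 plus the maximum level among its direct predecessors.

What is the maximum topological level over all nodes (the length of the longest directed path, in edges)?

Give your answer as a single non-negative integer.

Answer: 4

Derivation:
Op 1: add_edge(C, E). Edges now: 1
Op 2: add_edge(G, F). Edges now: 2
Op 3: add_edge(G, E). Edges now: 3
Op 4: add_edge(C, B). Edges now: 4
Op 5: add_edge(G, A). Edges now: 5
Op 6: add_edge(C, D). Edges now: 6
Op 7: add_edge(B, E). Edges now: 7
Op 8: add_edge(G, B). Edges now: 8
Op 9: add_edge(B, F). Edges now: 9
Op 10: add_edge(E, F). Edges now: 10
Op 11: add_edge(G, C). Edges now: 11
Compute levels (Kahn BFS):
  sources (in-degree 0): G
  process G: level=0
    G->A: in-degree(A)=0, level(A)=1, enqueue
    G->B: in-degree(B)=1, level(B)>=1
    G->C: in-degree(C)=0, level(C)=1, enqueue
    G->E: in-degree(E)=2, level(E)>=1
    G->F: in-degree(F)=2, level(F)>=1
  process A: level=1
  process C: level=1
    C->B: in-degree(B)=0, level(B)=2, enqueue
    C->D: in-degree(D)=0, level(D)=2, enqueue
    C->E: in-degree(E)=1, level(E)>=2
  process B: level=2
    B->E: in-degree(E)=0, level(E)=3, enqueue
    B->F: in-degree(F)=1, level(F)>=3
  process D: level=2
  process E: level=3
    E->F: in-degree(F)=0, level(F)=4, enqueue
  process F: level=4
All levels: A:1, B:2, C:1, D:2, E:3, F:4, G:0
max level = 4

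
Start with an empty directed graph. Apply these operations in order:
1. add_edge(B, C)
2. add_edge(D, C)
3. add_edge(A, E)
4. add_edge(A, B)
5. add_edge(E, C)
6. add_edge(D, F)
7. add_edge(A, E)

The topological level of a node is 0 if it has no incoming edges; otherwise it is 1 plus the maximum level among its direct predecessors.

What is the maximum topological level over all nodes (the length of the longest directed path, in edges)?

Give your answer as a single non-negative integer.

Answer: 2

Derivation:
Op 1: add_edge(B, C). Edges now: 1
Op 2: add_edge(D, C). Edges now: 2
Op 3: add_edge(A, E). Edges now: 3
Op 4: add_edge(A, B). Edges now: 4
Op 5: add_edge(E, C). Edges now: 5
Op 6: add_edge(D, F). Edges now: 6
Op 7: add_edge(A, E) (duplicate, no change). Edges now: 6
Compute levels (Kahn BFS):
  sources (in-degree 0): A, D
  process A: level=0
    A->B: in-degree(B)=0, level(B)=1, enqueue
    A->E: in-degree(E)=0, level(E)=1, enqueue
  process D: level=0
    D->C: in-degree(C)=2, level(C)>=1
    D->F: in-degree(F)=0, level(F)=1, enqueue
  process B: level=1
    B->C: in-degree(C)=1, level(C)>=2
  process E: level=1
    E->C: in-degree(C)=0, level(C)=2, enqueue
  process F: level=1
  process C: level=2
All levels: A:0, B:1, C:2, D:0, E:1, F:1
max level = 2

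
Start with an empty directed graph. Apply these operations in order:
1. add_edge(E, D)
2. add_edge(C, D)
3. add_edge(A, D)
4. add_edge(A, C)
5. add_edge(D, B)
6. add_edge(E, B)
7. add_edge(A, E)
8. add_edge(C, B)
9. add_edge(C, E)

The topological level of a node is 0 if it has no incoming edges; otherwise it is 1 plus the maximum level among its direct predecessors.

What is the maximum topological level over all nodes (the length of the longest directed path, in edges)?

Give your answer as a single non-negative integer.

Op 1: add_edge(E, D). Edges now: 1
Op 2: add_edge(C, D). Edges now: 2
Op 3: add_edge(A, D). Edges now: 3
Op 4: add_edge(A, C). Edges now: 4
Op 5: add_edge(D, B). Edges now: 5
Op 6: add_edge(E, B). Edges now: 6
Op 7: add_edge(A, E). Edges now: 7
Op 8: add_edge(C, B). Edges now: 8
Op 9: add_edge(C, E). Edges now: 9
Compute levels (Kahn BFS):
  sources (in-degree 0): A
  process A: level=0
    A->C: in-degree(C)=0, level(C)=1, enqueue
    A->D: in-degree(D)=2, level(D)>=1
    A->E: in-degree(E)=1, level(E)>=1
  process C: level=1
    C->B: in-degree(B)=2, level(B)>=2
    C->D: in-degree(D)=1, level(D)>=2
    C->E: in-degree(E)=0, level(E)=2, enqueue
  process E: level=2
    E->B: in-degree(B)=1, level(B)>=3
    E->D: in-degree(D)=0, level(D)=3, enqueue
  process D: level=3
    D->B: in-degree(B)=0, level(B)=4, enqueue
  process B: level=4
All levels: A:0, B:4, C:1, D:3, E:2
max level = 4

Answer: 4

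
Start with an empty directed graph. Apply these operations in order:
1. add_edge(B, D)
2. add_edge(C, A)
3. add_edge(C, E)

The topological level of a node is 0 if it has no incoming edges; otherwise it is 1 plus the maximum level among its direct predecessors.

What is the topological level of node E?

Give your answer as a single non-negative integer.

Answer: 1

Derivation:
Op 1: add_edge(B, D). Edges now: 1
Op 2: add_edge(C, A). Edges now: 2
Op 3: add_edge(C, E). Edges now: 3
Compute levels (Kahn BFS):
  sources (in-degree 0): B, C
  process B: level=0
    B->D: in-degree(D)=0, level(D)=1, enqueue
  process C: level=0
    C->A: in-degree(A)=0, level(A)=1, enqueue
    C->E: in-degree(E)=0, level(E)=1, enqueue
  process D: level=1
  process A: level=1
  process E: level=1
All levels: A:1, B:0, C:0, D:1, E:1
level(E) = 1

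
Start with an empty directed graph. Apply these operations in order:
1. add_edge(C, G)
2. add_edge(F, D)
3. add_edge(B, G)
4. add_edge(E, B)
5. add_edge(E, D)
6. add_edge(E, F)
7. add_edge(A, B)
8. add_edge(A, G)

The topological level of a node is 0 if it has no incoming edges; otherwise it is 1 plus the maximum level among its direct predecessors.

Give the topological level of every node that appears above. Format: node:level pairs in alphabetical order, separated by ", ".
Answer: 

Op 1: add_edge(C, G). Edges now: 1
Op 2: add_edge(F, D). Edges now: 2
Op 3: add_edge(B, G). Edges now: 3
Op 4: add_edge(E, B). Edges now: 4
Op 5: add_edge(E, D). Edges now: 5
Op 6: add_edge(E, F). Edges now: 6
Op 7: add_edge(A, B). Edges now: 7
Op 8: add_edge(A, G). Edges now: 8
Compute levels (Kahn BFS):
  sources (in-degree 0): A, C, E
  process A: level=0
    A->B: in-degree(B)=1, level(B)>=1
    A->G: in-degree(G)=2, level(G)>=1
  process C: level=0
    C->G: in-degree(G)=1, level(G)>=1
  process E: level=0
    E->B: in-degree(B)=0, level(B)=1, enqueue
    E->D: in-degree(D)=1, level(D)>=1
    E->F: in-degree(F)=0, level(F)=1, enqueue
  process B: level=1
    B->G: in-degree(G)=0, level(G)=2, enqueue
  process F: level=1
    F->D: in-degree(D)=0, level(D)=2, enqueue
  process G: level=2
  process D: level=2
All levels: A:0, B:1, C:0, D:2, E:0, F:1, G:2

Answer: A:0, B:1, C:0, D:2, E:0, F:1, G:2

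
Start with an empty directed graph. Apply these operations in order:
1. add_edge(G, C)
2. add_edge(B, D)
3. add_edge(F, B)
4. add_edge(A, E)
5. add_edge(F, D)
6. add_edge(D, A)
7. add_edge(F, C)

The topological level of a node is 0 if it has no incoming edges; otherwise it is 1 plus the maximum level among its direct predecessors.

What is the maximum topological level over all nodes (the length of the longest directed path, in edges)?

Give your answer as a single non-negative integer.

Answer: 4

Derivation:
Op 1: add_edge(G, C). Edges now: 1
Op 2: add_edge(B, D). Edges now: 2
Op 3: add_edge(F, B). Edges now: 3
Op 4: add_edge(A, E). Edges now: 4
Op 5: add_edge(F, D). Edges now: 5
Op 6: add_edge(D, A). Edges now: 6
Op 7: add_edge(F, C). Edges now: 7
Compute levels (Kahn BFS):
  sources (in-degree 0): F, G
  process F: level=0
    F->B: in-degree(B)=0, level(B)=1, enqueue
    F->C: in-degree(C)=1, level(C)>=1
    F->D: in-degree(D)=1, level(D)>=1
  process G: level=0
    G->C: in-degree(C)=0, level(C)=1, enqueue
  process B: level=1
    B->D: in-degree(D)=0, level(D)=2, enqueue
  process C: level=1
  process D: level=2
    D->A: in-degree(A)=0, level(A)=3, enqueue
  process A: level=3
    A->E: in-degree(E)=0, level(E)=4, enqueue
  process E: level=4
All levels: A:3, B:1, C:1, D:2, E:4, F:0, G:0
max level = 4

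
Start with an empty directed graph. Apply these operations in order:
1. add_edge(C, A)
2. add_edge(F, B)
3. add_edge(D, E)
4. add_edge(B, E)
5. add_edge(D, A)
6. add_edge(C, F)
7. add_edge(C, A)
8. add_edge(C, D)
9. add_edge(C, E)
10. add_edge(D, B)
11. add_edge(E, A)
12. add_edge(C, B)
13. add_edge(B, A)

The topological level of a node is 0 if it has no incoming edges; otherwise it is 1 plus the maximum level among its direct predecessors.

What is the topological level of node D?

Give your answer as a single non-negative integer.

Op 1: add_edge(C, A). Edges now: 1
Op 2: add_edge(F, B). Edges now: 2
Op 3: add_edge(D, E). Edges now: 3
Op 4: add_edge(B, E). Edges now: 4
Op 5: add_edge(D, A). Edges now: 5
Op 6: add_edge(C, F). Edges now: 6
Op 7: add_edge(C, A) (duplicate, no change). Edges now: 6
Op 8: add_edge(C, D). Edges now: 7
Op 9: add_edge(C, E). Edges now: 8
Op 10: add_edge(D, B). Edges now: 9
Op 11: add_edge(E, A). Edges now: 10
Op 12: add_edge(C, B). Edges now: 11
Op 13: add_edge(B, A). Edges now: 12
Compute levels (Kahn BFS):
  sources (in-degree 0): C
  process C: level=0
    C->A: in-degree(A)=3, level(A)>=1
    C->B: in-degree(B)=2, level(B)>=1
    C->D: in-degree(D)=0, level(D)=1, enqueue
    C->E: in-degree(E)=2, level(E)>=1
    C->F: in-degree(F)=0, level(F)=1, enqueue
  process D: level=1
    D->A: in-degree(A)=2, level(A)>=2
    D->B: in-degree(B)=1, level(B)>=2
    D->E: in-degree(E)=1, level(E)>=2
  process F: level=1
    F->B: in-degree(B)=0, level(B)=2, enqueue
  process B: level=2
    B->A: in-degree(A)=1, level(A)>=3
    B->E: in-degree(E)=0, level(E)=3, enqueue
  process E: level=3
    E->A: in-degree(A)=0, level(A)=4, enqueue
  process A: level=4
All levels: A:4, B:2, C:0, D:1, E:3, F:1
level(D) = 1

Answer: 1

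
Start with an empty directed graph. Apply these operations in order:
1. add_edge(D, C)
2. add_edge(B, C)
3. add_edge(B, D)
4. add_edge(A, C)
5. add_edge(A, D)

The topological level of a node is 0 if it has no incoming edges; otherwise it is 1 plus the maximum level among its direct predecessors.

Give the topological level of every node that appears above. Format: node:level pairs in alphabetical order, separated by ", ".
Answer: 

Op 1: add_edge(D, C). Edges now: 1
Op 2: add_edge(B, C). Edges now: 2
Op 3: add_edge(B, D). Edges now: 3
Op 4: add_edge(A, C). Edges now: 4
Op 5: add_edge(A, D). Edges now: 5
Compute levels (Kahn BFS):
  sources (in-degree 0): A, B
  process A: level=0
    A->C: in-degree(C)=2, level(C)>=1
    A->D: in-degree(D)=1, level(D)>=1
  process B: level=0
    B->C: in-degree(C)=1, level(C)>=1
    B->D: in-degree(D)=0, level(D)=1, enqueue
  process D: level=1
    D->C: in-degree(C)=0, level(C)=2, enqueue
  process C: level=2
All levels: A:0, B:0, C:2, D:1

Answer: A:0, B:0, C:2, D:1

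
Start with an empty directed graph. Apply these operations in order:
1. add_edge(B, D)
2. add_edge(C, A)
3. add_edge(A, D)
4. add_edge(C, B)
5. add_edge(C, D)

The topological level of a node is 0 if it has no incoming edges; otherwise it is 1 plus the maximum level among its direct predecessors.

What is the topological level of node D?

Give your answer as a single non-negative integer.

Op 1: add_edge(B, D). Edges now: 1
Op 2: add_edge(C, A). Edges now: 2
Op 3: add_edge(A, D). Edges now: 3
Op 4: add_edge(C, B). Edges now: 4
Op 5: add_edge(C, D). Edges now: 5
Compute levels (Kahn BFS):
  sources (in-degree 0): C
  process C: level=0
    C->A: in-degree(A)=0, level(A)=1, enqueue
    C->B: in-degree(B)=0, level(B)=1, enqueue
    C->D: in-degree(D)=2, level(D)>=1
  process A: level=1
    A->D: in-degree(D)=1, level(D)>=2
  process B: level=1
    B->D: in-degree(D)=0, level(D)=2, enqueue
  process D: level=2
All levels: A:1, B:1, C:0, D:2
level(D) = 2

Answer: 2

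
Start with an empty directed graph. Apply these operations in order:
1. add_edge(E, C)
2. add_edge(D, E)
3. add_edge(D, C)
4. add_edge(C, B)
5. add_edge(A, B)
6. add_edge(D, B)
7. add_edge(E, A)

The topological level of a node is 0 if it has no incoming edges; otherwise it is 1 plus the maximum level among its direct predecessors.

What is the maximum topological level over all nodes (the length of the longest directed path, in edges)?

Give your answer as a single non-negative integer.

Answer: 3

Derivation:
Op 1: add_edge(E, C). Edges now: 1
Op 2: add_edge(D, E). Edges now: 2
Op 3: add_edge(D, C). Edges now: 3
Op 4: add_edge(C, B). Edges now: 4
Op 5: add_edge(A, B). Edges now: 5
Op 6: add_edge(D, B). Edges now: 6
Op 7: add_edge(E, A). Edges now: 7
Compute levels (Kahn BFS):
  sources (in-degree 0): D
  process D: level=0
    D->B: in-degree(B)=2, level(B)>=1
    D->C: in-degree(C)=1, level(C)>=1
    D->E: in-degree(E)=0, level(E)=1, enqueue
  process E: level=1
    E->A: in-degree(A)=0, level(A)=2, enqueue
    E->C: in-degree(C)=0, level(C)=2, enqueue
  process A: level=2
    A->B: in-degree(B)=1, level(B)>=3
  process C: level=2
    C->B: in-degree(B)=0, level(B)=3, enqueue
  process B: level=3
All levels: A:2, B:3, C:2, D:0, E:1
max level = 3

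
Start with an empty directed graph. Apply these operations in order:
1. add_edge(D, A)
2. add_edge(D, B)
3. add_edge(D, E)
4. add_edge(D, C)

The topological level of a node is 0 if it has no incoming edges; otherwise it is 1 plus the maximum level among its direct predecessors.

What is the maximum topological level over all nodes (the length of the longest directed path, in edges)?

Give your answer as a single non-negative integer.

Op 1: add_edge(D, A). Edges now: 1
Op 2: add_edge(D, B). Edges now: 2
Op 3: add_edge(D, E). Edges now: 3
Op 4: add_edge(D, C). Edges now: 4
Compute levels (Kahn BFS):
  sources (in-degree 0): D
  process D: level=0
    D->A: in-degree(A)=0, level(A)=1, enqueue
    D->B: in-degree(B)=0, level(B)=1, enqueue
    D->C: in-degree(C)=0, level(C)=1, enqueue
    D->E: in-degree(E)=0, level(E)=1, enqueue
  process A: level=1
  process B: level=1
  process C: level=1
  process E: level=1
All levels: A:1, B:1, C:1, D:0, E:1
max level = 1

Answer: 1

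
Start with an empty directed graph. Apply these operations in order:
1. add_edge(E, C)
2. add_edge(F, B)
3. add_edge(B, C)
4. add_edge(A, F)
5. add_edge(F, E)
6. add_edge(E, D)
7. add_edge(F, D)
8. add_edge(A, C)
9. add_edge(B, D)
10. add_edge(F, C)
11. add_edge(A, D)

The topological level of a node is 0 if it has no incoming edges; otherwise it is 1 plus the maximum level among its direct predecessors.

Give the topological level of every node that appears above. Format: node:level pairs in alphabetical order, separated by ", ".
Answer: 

Op 1: add_edge(E, C). Edges now: 1
Op 2: add_edge(F, B). Edges now: 2
Op 3: add_edge(B, C). Edges now: 3
Op 4: add_edge(A, F). Edges now: 4
Op 5: add_edge(F, E). Edges now: 5
Op 6: add_edge(E, D). Edges now: 6
Op 7: add_edge(F, D). Edges now: 7
Op 8: add_edge(A, C). Edges now: 8
Op 9: add_edge(B, D). Edges now: 9
Op 10: add_edge(F, C). Edges now: 10
Op 11: add_edge(A, D). Edges now: 11
Compute levels (Kahn BFS):
  sources (in-degree 0): A
  process A: level=0
    A->C: in-degree(C)=3, level(C)>=1
    A->D: in-degree(D)=3, level(D)>=1
    A->F: in-degree(F)=0, level(F)=1, enqueue
  process F: level=1
    F->B: in-degree(B)=0, level(B)=2, enqueue
    F->C: in-degree(C)=2, level(C)>=2
    F->D: in-degree(D)=2, level(D)>=2
    F->E: in-degree(E)=0, level(E)=2, enqueue
  process B: level=2
    B->C: in-degree(C)=1, level(C)>=3
    B->D: in-degree(D)=1, level(D)>=3
  process E: level=2
    E->C: in-degree(C)=0, level(C)=3, enqueue
    E->D: in-degree(D)=0, level(D)=3, enqueue
  process C: level=3
  process D: level=3
All levels: A:0, B:2, C:3, D:3, E:2, F:1

Answer: A:0, B:2, C:3, D:3, E:2, F:1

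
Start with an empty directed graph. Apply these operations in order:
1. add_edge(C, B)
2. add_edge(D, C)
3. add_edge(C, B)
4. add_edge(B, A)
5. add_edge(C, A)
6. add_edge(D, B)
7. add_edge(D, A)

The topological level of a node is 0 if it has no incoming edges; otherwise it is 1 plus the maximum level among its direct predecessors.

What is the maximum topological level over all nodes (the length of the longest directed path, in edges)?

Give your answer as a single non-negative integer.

Op 1: add_edge(C, B). Edges now: 1
Op 2: add_edge(D, C). Edges now: 2
Op 3: add_edge(C, B) (duplicate, no change). Edges now: 2
Op 4: add_edge(B, A). Edges now: 3
Op 5: add_edge(C, A). Edges now: 4
Op 6: add_edge(D, B). Edges now: 5
Op 7: add_edge(D, A). Edges now: 6
Compute levels (Kahn BFS):
  sources (in-degree 0): D
  process D: level=0
    D->A: in-degree(A)=2, level(A)>=1
    D->B: in-degree(B)=1, level(B)>=1
    D->C: in-degree(C)=0, level(C)=1, enqueue
  process C: level=1
    C->A: in-degree(A)=1, level(A)>=2
    C->B: in-degree(B)=0, level(B)=2, enqueue
  process B: level=2
    B->A: in-degree(A)=0, level(A)=3, enqueue
  process A: level=3
All levels: A:3, B:2, C:1, D:0
max level = 3

Answer: 3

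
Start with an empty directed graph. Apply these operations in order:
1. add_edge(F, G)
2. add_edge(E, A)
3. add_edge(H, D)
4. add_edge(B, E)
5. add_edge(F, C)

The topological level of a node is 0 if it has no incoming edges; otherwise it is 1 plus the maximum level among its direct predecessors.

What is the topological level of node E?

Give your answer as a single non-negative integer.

Answer: 1

Derivation:
Op 1: add_edge(F, G). Edges now: 1
Op 2: add_edge(E, A). Edges now: 2
Op 3: add_edge(H, D). Edges now: 3
Op 4: add_edge(B, E). Edges now: 4
Op 5: add_edge(F, C). Edges now: 5
Compute levels (Kahn BFS):
  sources (in-degree 0): B, F, H
  process B: level=0
    B->E: in-degree(E)=0, level(E)=1, enqueue
  process F: level=0
    F->C: in-degree(C)=0, level(C)=1, enqueue
    F->G: in-degree(G)=0, level(G)=1, enqueue
  process H: level=0
    H->D: in-degree(D)=0, level(D)=1, enqueue
  process E: level=1
    E->A: in-degree(A)=0, level(A)=2, enqueue
  process C: level=1
  process G: level=1
  process D: level=1
  process A: level=2
All levels: A:2, B:0, C:1, D:1, E:1, F:0, G:1, H:0
level(E) = 1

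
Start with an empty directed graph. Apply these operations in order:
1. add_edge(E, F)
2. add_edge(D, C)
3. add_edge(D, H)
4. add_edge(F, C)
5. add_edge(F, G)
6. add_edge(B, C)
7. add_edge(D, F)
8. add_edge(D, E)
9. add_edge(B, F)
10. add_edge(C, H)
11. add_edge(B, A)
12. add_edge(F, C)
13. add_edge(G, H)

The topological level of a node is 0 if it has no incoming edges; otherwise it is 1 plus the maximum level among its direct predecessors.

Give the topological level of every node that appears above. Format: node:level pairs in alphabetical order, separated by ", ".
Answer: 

Answer: A:1, B:0, C:3, D:0, E:1, F:2, G:3, H:4

Derivation:
Op 1: add_edge(E, F). Edges now: 1
Op 2: add_edge(D, C). Edges now: 2
Op 3: add_edge(D, H). Edges now: 3
Op 4: add_edge(F, C). Edges now: 4
Op 5: add_edge(F, G). Edges now: 5
Op 6: add_edge(B, C). Edges now: 6
Op 7: add_edge(D, F). Edges now: 7
Op 8: add_edge(D, E). Edges now: 8
Op 9: add_edge(B, F). Edges now: 9
Op 10: add_edge(C, H). Edges now: 10
Op 11: add_edge(B, A). Edges now: 11
Op 12: add_edge(F, C) (duplicate, no change). Edges now: 11
Op 13: add_edge(G, H). Edges now: 12
Compute levels (Kahn BFS):
  sources (in-degree 0): B, D
  process B: level=0
    B->A: in-degree(A)=0, level(A)=1, enqueue
    B->C: in-degree(C)=2, level(C)>=1
    B->F: in-degree(F)=2, level(F)>=1
  process D: level=0
    D->C: in-degree(C)=1, level(C)>=1
    D->E: in-degree(E)=0, level(E)=1, enqueue
    D->F: in-degree(F)=1, level(F)>=1
    D->H: in-degree(H)=2, level(H)>=1
  process A: level=1
  process E: level=1
    E->F: in-degree(F)=0, level(F)=2, enqueue
  process F: level=2
    F->C: in-degree(C)=0, level(C)=3, enqueue
    F->G: in-degree(G)=0, level(G)=3, enqueue
  process C: level=3
    C->H: in-degree(H)=1, level(H)>=4
  process G: level=3
    G->H: in-degree(H)=0, level(H)=4, enqueue
  process H: level=4
All levels: A:1, B:0, C:3, D:0, E:1, F:2, G:3, H:4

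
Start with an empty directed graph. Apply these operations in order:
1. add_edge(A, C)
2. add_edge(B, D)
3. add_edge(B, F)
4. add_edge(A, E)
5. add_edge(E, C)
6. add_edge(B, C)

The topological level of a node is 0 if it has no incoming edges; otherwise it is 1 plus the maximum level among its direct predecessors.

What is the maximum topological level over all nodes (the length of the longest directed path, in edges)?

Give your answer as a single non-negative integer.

Op 1: add_edge(A, C). Edges now: 1
Op 2: add_edge(B, D). Edges now: 2
Op 3: add_edge(B, F). Edges now: 3
Op 4: add_edge(A, E). Edges now: 4
Op 5: add_edge(E, C). Edges now: 5
Op 6: add_edge(B, C). Edges now: 6
Compute levels (Kahn BFS):
  sources (in-degree 0): A, B
  process A: level=0
    A->C: in-degree(C)=2, level(C)>=1
    A->E: in-degree(E)=0, level(E)=1, enqueue
  process B: level=0
    B->C: in-degree(C)=1, level(C)>=1
    B->D: in-degree(D)=0, level(D)=1, enqueue
    B->F: in-degree(F)=0, level(F)=1, enqueue
  process E: level=1
    E->C: in-degree(C)=0, level(C)=2, enqueue
  process D: level=1
  process F: level=1
  process C: level=2
All levels: A:0, B:0, C:2, D:1, E:1, F:1
max level = 2

Answer: 2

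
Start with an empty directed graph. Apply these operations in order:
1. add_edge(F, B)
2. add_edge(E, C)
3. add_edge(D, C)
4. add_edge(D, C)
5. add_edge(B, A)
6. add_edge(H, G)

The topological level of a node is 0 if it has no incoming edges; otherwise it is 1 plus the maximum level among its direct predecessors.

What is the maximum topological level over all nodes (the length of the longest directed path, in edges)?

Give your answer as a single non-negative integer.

Answer: 2

Derivation:
Op 1: add_edge(F, B). Edges now: 1
Op 2: add_edge(E, C). Edges now: 2
Op 3: add_edge(D, C). Edges now: 3
Op 4: add_edge(D, C) (duplicate, no change). Edges now: 3
Op 5: add_edge(B, A). Edges now: 4
Op 6: add_edge(H, G). Edges now: 5
Compute levels (Kahn BFS):
  sources (in-degree 0): D, E, F, H
  process D: level=0
    D->C: in-degree(C)=1, level(C)>=1
  process E: level=0
    E->C: in-degree(C)=0, level(C)=1, enqueue
  process F: level=0
    F->B: in-degree(B)=0, level(B)=1, enqueue
  process H: level=0
    H->G: in-degree(G)=0, level(G)=1, enqueue
  process C: level=1
  process B: level=1
    B->A: in-degree(A)=0, level(A)=2, enqueue
  process G: level=1
  process A: level=2
All levels: A:2, B:1, C:1, D:0, E:0, F:0, G:1, H:0
max level = 2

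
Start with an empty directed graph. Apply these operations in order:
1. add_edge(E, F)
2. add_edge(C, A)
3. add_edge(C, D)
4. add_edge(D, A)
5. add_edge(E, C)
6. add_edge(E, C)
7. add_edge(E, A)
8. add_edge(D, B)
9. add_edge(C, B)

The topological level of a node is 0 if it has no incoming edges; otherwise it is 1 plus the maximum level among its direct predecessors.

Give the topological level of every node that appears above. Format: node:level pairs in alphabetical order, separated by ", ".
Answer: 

Answer: A:3, B:3, C:1, D:2, E:0, F:1

Derivation:
Op 1: add_edge(E, F). Edges now: 1
Op 2: add_edge(C, A). Edges now: 2
Op 3: add_edge(C, D). Edges now: 3
Op 4: add_edge(D, A). Edges now: 4
Op 5: add_edge(E, C). Edges now: 5
Op 6: add_edge(E, C) (duplicate, no change). Edges now: 5
Op 7: add_edge(E, A). Edges now: 6
Op 8: add_edge(D, B). Edges now: 7
Op 9: add_edge(C, B). Edges now: 8
Compute levels (Kahn BFS):
  sources (in-degree 0): E
  process E: level=0
    E->A: in-degree(A)=2, level(A)>=1
    E->C: in-degree(C)=0, level(C)=1, enqueue
    E->F: in-degree(F)=0, level(F)=1, enqueue
  process C: level=1
    C->A: in-degree(A)=1, level(A)>=2
    C->B: in-degree(B)=1, level(B)>=2
    C->D: in-degree(D)=0, level(D)=2, enqueue
  process F: level=1
  process D: level=2
    D->A: in-degree(A)=0, level(A)=3, enqueue
    D->B: in-degree(B)=0, level(B)=3, enqueue
  process A: level=3
  process B: level=3
All levels: A:3, B:3, C:1, D:2, E:0, F:1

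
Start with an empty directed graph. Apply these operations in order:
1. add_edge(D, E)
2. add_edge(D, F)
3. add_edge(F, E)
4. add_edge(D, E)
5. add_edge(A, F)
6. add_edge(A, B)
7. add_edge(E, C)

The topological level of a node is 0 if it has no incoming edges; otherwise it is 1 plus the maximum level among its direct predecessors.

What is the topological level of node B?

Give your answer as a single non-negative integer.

Op 1: add_edge(D, E). Edges now: 1
Op 2: add_edge(D, F). Edges now: 2
Op 3: add_edge(F, E). Edges now: 3
Op 4: add_edge(D, E) (duplicate, no change). Edges now: 3
Op 5: add_edge(A, F). Edges now: 4
Op 6: add_edge(A, B). Edges now: 5
Op 7: add_edge(E, C). Edges now: 6
Compute levels (Kahn BFS):
  sources (in-degree 0): A, D
  process A: level=0
    A->B: in-degree(B)=0, level(B)=1, enqueue
    A->F: in-degree(F)=1, level(F)>=1
  process D: level=0
    D->E: in-degree(E)=1, level(E)>=1
    D->F: in-degree(F)=0, level(F)=1, enqueue
  process B: level=1
  process F: level=1
    F->E: in-degree(E)=0, level(E)=2, enqueue
  process E: level=2
    E->C: in-degree(C)=0, level(C)=3, enqueue
  process C: level=3
All levels: A:0, B:1, C:3, D:0, E:2, F:1
level(B) = 1

Answer: 1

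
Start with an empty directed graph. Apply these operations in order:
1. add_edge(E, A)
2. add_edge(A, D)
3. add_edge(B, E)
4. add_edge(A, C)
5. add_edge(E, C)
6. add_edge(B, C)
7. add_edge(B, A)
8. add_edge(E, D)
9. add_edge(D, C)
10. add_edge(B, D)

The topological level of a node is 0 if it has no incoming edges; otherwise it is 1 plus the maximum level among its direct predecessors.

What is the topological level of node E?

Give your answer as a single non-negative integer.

Op 1: add_edge(E, A). Edges now: 1
Op 2: add_edge(A, D). Edges now: 2
Op 3: add_edge(B, E). Edges now: 3
Op 4: add_edge(A, C). Edges now: 4
Op 5: add_edge(E, C). Edges now: 5
Op 6: add_edge(B, C). Edges now: 6
Op 7: add_edge(B, A). Edges now: 7
Op 8: add_edge(E, D). Edges now: 8
Op 9: add_edge(D, C). Edges now: 9
Op 10: add_edge(B, D). Edges now: 10
Compute levels (Kahn BFS):
  sources (in-degree 0): B
  process B: level=0
    B->A: in-degree(A)=1, level(A)>=1
    B->C: in-degree(C)=3, level(C)>=1
    B->D: in-degree(D)=2, level(D)>=1
    B->E: in-degree(E)=0, level(E)=1, enqueue
  process E: level=1
    E->A: in-degree(A)=0, level(A)=2, enqueue
    E->C: in-degree(C)=2, level(C)>=2
    E->D: in-degree(D)=1, level(D)>=2
  process A: level=2
    A->C: in-degree(C)=1, level(C)>=3
    A->D: in-degree(D)=0, level(D)=3, enqueue
  process D: level=3
    D->C: in-degree(C)=0, level(C)=4, enqueue
  process C: level=4
All levels: A:2, B:0, C:4, D:3, E:1
level(E) = 1

Answer: 1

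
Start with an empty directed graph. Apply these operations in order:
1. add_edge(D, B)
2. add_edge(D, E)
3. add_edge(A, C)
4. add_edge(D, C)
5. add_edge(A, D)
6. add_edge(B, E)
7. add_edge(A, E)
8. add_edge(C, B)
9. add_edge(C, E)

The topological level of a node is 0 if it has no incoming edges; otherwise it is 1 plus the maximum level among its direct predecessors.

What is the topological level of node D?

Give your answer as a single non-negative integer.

Answer: 1

Derivation:
Op 1: add_edge(D, B). Edges now: 1
Op 2: add_edge(D, E). Edges now: 2
Op 3: add_edge(A, C). Edges now: 3
Op 4: add_edge(D, C). Edges now: 4
Op 5: add_edge(A, D). Edges now: 5
Op 6: add_edge(B, E). Edges now: 6
Op 7: add_edge(A, E). Edges now: 7
Op 8: add_edge(C, B). Edges now: 8
Op 9: add_edge(C, E). Edges now: 9
Compute levels (Kahn BFS):
  sources (in-degree 0): A
  process A: level=0
    A->C: in-degree(C)=1, level(C)>=1
    A->D: in-degree(D)=0, level(D)=1, enqueue
    A->E: in-degree(E)=3, level(E)>=1
  process D: level=1
    D->B: in-degree(B)=1, level(B)>=2
    D->C: in-degree(C)=0, level(C)=2, enqueue
    D->E: in-degree(E)=2, level(E)>=2
  process C: level=2
    C->B: in-degree(B)=0, level(B)=3, enqueue
    C->E: in-degree(E)=1, level(E)>=3
  process B: level=3
    B->E: in-degree(E)=0, level(E)=4, enqueue
  process E: level=4
All levels: A:0, B:3, C:2, D:1, E:4
level(D) = 1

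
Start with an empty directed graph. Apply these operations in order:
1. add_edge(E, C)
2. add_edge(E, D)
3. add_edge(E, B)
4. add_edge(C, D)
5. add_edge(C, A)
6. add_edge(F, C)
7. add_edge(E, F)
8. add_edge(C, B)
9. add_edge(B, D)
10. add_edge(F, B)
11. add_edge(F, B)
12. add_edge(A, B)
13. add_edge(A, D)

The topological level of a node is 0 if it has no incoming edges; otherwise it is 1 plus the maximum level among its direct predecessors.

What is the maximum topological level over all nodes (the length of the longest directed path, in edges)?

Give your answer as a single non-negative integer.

Answer: 5

Derivation:
Op 1: add_edge(E, C). Edges now: 1
Op 2: add_edge(E, D). Edges now: 2
Op 3: add_edge(E, B). Edges now: 3
Op 4: add_edge(C, D). Edges now: 4
Op 5: add_edge(C, A). Edges now: 5
Op 6: add_edge(F, C). Edges now: 6
Op 7: add_edge(E, F). Edges now: 7
Op 8: add_edge(C, B). Edges now: 8
Op 9: add_edge(B, D). Edges now: 9
Op 10: add_edge(F, B). Edges now: 10
Op 11: add_edge(F, B) (duplicate, no change). Edges now: 10
Op 12: add_edge(A, B). Edges now: 11
Op 13: add_edge(A, D). Edges now: 12
Compute levels (Kahn BFS):
  sources (in-degree 0): E
  process E: level=0
    E->B: in-degree(B)=3, level(B)>=1
    E->C: in-degree(C)=1, level(C)>=1
    E->D: in-degree(D)=3, level(D)>=1
    E->F: in-degree(F)=0, level(F)=1, enqueue
  process F: level=1
    F->B: in-degree(B)=2, level(B)>=2
    F->C: in-degree(C)=0, level(C)=2, enqueue
  process C: level=2
    C->A: in-degree(A)=0, level(A)=3, enqueue
    C->B: in-degree(B)=1, level(B)>=3
    C->D: in-degree(D)=2, level(D)>=3
  process A: level=3
    A->B: in-degree(B)=0, level(B)=4, enqueue
    A->D: in-degree(D)=1, level(D)>=4
  process B: level=4
    B->D: in-degree(D)=0, level(D)=5, enqueue
  process D: level=5
All levels: A:3, B:4, C:2, D:5, E:0, F:1
max level = 5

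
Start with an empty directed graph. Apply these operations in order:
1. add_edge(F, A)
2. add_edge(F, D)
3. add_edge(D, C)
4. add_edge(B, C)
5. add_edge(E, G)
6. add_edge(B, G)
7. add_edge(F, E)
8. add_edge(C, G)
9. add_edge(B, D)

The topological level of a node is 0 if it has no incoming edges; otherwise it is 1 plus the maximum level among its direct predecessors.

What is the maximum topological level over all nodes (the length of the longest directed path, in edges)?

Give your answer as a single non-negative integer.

Answer: 3

Derivation:
Op 1: add_edge(F, A). Edges now: 1
Op 2: add_edge(F, D). Edges now: 2
Op 3: add_edge(D, C). Edges now: 3
Op 4: add_edge(B, C). Edges now: 4
Op 5: add_edge(E, G). Edges now: 5
Op 6: add_edge(B, G). Edges now: 6
Op 7: add_edge(F, E). Edges now: 7
Op 8: add_edge(C, G). Edges now: 8
Op 9: add_edge(B, D). Edges now: 9
Compute levels (Kahn BFS):
  sources (in-degree 0): B, F
  process B: level=0
    B->C: in-degree(C)=1, level(C)>=1
    B->D: in-degree(D)=1, level(D)>=1
    B->G: in-degree(G)=2, level(G)>=1
  process F: level=0
    F->A: in-degree(A)=0, level(A)=1, enqueue
    F->D: in-degree(D)=0, level(D)=1, enqueue
    F->E: in-degree(E)=0, level(E)=1, enqueue
  process A: level=1
  process D: level=1
    D->C: in-degree(C)=0, level(C)=2, enqueue
  process E: level=1
    E->G: in-degree(G)=1, level(G)>=2
  process C: level=2
    C->G: in-degree(G)=0, level(G)=3, enqueue
  process G: level=3
All levels: A:1, B:0, C:2, D:1, E:1, F:0, G:3
max level = 3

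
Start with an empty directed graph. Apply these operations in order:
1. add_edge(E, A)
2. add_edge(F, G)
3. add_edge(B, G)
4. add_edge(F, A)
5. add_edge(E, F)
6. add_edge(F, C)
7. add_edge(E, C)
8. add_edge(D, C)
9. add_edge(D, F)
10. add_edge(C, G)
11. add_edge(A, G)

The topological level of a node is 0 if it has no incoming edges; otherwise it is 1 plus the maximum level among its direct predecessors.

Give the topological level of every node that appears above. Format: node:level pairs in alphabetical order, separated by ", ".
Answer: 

Answer: A:2, B:0, C:2, D:0, E:0, F:1, G:3

Derivation:
Op 1: add_edge(E, A). Edges now: 1
Op 2: add_edge(F, G). Edges now: 2
Op 3: add_edge(B, G). Edges now: 3
Op 4: add_edge(F, A). Edges now: 4
Op 5: add_edge(E, F). Edges now: 5
Op 6: add_edge(F, C). Edges now: 6
Op 7: add_edge(E, C). Edges now: 7
Op 8: add_edge(D, C). Edges now: 8
Op 9: add_edge(D, F). Edges now: 9
Op 10: add_edge(C, G). Edges now: 10
Op 11: add_edge(A, G). Edges now: 11
Compute levels (Kahn BFS):
  sources (in-degree 0): B, D, E
  process B: level=0
    B->G: in-degree(G)=3, level(G)>=1
  process D: level=0
    D->C: in-degree(C)=2, level(C)>=1
    D->F: in-degree(F)=1, level(F)>=1
  process E: level=0
    E->A: in-degree(A)=1, level(A)>=1
    E->C: in-degree(C)=1, level(C)>=1
    E->F: in-degree(F)=0, level(F)=1, enqueue
  process F: level=1
    F->A: in-degree(A)=0, level(A)=2, enqueue
    F->C: in-degree(C)=0, level(C)=2, enqueue
    F->G: in-degree(G)=2, level(G)>=2
  process A: level=2
    A->G: in-degree(G)=1, level(G)>=3
  process C: level=2
    C->G: in-degree(G)=0, level(G)=3, enqueue
  process G: level=3
All levels: A:2, B:0, C:2, D:0, E:0, F:1, G:3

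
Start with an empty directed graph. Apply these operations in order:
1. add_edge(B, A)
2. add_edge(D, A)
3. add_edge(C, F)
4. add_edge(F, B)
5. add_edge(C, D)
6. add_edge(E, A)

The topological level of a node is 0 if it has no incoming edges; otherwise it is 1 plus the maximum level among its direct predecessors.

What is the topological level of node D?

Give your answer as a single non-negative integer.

Answer: 1

Derivation:
Op 1: add_edge(B, A). Edges now: 1
Op 2: add_edge(D, A). Edges now: 2
Op 3: add_edge(C, F). Edges now: 3
Op 4: add_edge(F, B). Edges now: 4
Op 5: add_edge(C, D). Edges now: 5
Op 6: add_edge(E, A). Edges now: 6
Compute levels (Kahn BFS):
  sources (in-degree 0): C, E
  process C: level=0
    C->D: in-degree(D)=0, level(D)=1, enqueue
    C->F: in-degree(F)=0, level(F)=1, enqueue
  process E: level=0
    E->A: in-degree(A)=2, level(A)>=1
  process D: level=1
    D->A: in-degree(A)=1, level(A)>=2
  process F: level=1
    F->B: in-degree(B)=0, level(B)=2, enqueue
  process B: level=2
    B->A: in-degree(A)=0, level(A)=3, enqueue
  process A: level=3
All levels: A:3, B:2, C:0, D:1, E:0, F:1
level(D) = 1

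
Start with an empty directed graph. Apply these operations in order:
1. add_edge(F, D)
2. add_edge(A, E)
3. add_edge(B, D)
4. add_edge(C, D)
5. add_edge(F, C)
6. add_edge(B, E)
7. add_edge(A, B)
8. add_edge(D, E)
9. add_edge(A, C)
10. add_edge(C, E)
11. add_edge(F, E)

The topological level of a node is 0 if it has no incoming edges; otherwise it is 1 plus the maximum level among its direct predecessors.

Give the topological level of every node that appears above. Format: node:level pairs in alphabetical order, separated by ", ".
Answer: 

Answer: A:0, B:1, C:1, D:2, E:3, F:0

Derivation:
Op 1: add_edge(F, D). Edges now: 1
Op 2: add_edge(A, E). Edges now: 2
Op 3: add_edge(B, D). Edges now: 3
Op 4: add_edge(C, D). Edges now: 4
Op 5: add_edge(F, C). Edges now: 5
Op 6: add_edge(B, E). Edges now: 6
Op 7: add_edge(A, B). Edges now: 7
Op 8: add_edge(D, E). Edges now: 8
Op 9: add_edge(A, C). Edges now: 9
Op 10: add_edge(C, E). Edges now: 10
Op 11: add_edge(F, E). Edges now: 11
Compute levels (Kahn BFS):
  sources (in-degree 0): A, F
  process A: level=0
    A->B: in-degree(B)=0, level(B)=1, enqueue
    A->C: in-degree(C)=1, level(C)>=1
    A->E: in-degree(E)=4, level(E)>=1
  process F: level=0
    F->C: in-degree(C)=0, level(C)=1, enqueue
    F->D: in-degree(D)=2, level(D)>=1
    F->E: in-degree(E)=3, level(E)>=1
  process B: level=1
    B->D: in-degree(D)=1, level(D)>=2
    B->E: in-degree(E)=2, level(E)>=2
  process C: level=1
    C->D: in-degree(D)=0, level(D)=2, enqueue
    C->E: in-degree(E)=1, level(E)>=2
  process D: level=2
    D->E: in-degree(E)=0, level(E)=3, enqueue
  process E: level=3
All levels: A:0, B:1, C:1, D:2, E:3, F:0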